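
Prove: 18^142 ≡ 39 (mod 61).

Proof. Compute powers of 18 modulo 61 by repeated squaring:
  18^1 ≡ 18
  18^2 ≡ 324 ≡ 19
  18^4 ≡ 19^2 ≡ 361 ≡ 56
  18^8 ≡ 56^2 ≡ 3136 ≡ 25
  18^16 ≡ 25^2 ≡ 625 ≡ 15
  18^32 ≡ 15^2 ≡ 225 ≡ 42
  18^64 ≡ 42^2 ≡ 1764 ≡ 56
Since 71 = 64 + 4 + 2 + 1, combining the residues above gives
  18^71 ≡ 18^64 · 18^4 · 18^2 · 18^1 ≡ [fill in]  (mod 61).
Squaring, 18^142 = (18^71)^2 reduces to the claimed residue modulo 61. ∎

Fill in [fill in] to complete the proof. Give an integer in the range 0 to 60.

10

18^64 · 18^4 · 18^2 · 18^1 ≡ 56 · 56 · 19 · 18 = 1072512.
1072512 mod 61 = 10, so 18^71 ≡ 10 (mod 61).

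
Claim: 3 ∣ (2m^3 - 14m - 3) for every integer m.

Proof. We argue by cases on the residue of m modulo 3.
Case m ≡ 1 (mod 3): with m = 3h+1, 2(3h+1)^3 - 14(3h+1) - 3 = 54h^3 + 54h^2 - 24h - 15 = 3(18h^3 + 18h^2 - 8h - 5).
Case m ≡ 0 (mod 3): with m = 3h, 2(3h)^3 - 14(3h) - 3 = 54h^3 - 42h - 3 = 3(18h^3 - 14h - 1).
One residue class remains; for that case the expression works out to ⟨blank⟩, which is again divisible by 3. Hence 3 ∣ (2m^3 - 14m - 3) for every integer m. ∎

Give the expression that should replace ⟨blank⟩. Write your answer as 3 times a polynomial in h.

The residues treated are {1, 0}, so the missing case is m ≡ 2 (mod 3); write m = 3h+2.
Then 2(3h+2)^3 - 14(3h+2) - 3 = 54h^3 + 108h^2 + 30h - 15 = 3(18h^3 + 36h^2 + 10h - 5).

3(18h^3 + 36h^2 + 10h - 5)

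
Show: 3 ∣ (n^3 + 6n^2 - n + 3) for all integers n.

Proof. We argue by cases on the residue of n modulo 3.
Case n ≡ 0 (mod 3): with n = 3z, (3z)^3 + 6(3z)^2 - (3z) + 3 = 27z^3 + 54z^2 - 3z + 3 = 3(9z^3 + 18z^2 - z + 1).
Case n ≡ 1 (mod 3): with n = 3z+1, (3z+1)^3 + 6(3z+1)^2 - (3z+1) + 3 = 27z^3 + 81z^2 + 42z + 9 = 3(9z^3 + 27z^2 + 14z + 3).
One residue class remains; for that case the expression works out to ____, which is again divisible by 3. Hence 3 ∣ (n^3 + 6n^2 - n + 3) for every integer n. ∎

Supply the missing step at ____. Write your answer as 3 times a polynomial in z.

The residues treated are {0, 1}, so the missing case is n ≡ 2 (mod 3); write n = 3z+2.
Then (3z+2)^3 + 6(3z+2)^2 - (3z+2) + 3 = 27z^3 + 108z^2 + 105z + 33 = 3(9z^3 + 36z^2 + 35z + 11).

3(9z^3 + 36z^2 + 35z + 11)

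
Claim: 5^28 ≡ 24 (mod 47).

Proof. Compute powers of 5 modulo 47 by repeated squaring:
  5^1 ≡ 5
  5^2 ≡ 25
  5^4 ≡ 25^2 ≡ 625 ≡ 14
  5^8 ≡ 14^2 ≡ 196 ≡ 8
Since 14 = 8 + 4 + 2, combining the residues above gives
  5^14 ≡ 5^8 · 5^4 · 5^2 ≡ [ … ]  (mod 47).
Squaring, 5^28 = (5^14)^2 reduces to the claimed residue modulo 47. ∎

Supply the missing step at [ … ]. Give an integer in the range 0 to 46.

27

Multiply the listed residues: 8 · 14 · 25 = 112 → 2800.
Reducing modulo 47: 2800 = 59·47 + 27, so 5^14 ≡ 27.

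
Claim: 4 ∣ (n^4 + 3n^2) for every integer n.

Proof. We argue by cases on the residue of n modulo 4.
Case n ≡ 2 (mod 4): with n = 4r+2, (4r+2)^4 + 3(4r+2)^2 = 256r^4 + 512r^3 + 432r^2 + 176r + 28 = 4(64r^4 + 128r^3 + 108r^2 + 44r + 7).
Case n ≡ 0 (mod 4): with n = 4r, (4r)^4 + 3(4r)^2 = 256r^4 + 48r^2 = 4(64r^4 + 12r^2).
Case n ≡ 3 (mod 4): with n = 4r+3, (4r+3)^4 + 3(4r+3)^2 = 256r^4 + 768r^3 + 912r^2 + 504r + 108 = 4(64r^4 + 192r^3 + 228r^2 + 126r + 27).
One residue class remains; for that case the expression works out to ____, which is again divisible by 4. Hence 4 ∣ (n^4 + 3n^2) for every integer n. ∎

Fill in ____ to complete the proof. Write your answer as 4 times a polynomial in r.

4(64r^4 + 64r^3 + 36r^2 + 10r + 1)

Only n ≡ 1 (mod 4) is unaccounted for. Put n = 4r+1:
(4r+1)^4 + 3(4r+1)^2 expands to 256r^4 + 256r^3 + 144r^2 + 40r + 4,
and factoring out 4 leaves 4(64r^4 + 64r^3 + 36r^2 + 10r + 1).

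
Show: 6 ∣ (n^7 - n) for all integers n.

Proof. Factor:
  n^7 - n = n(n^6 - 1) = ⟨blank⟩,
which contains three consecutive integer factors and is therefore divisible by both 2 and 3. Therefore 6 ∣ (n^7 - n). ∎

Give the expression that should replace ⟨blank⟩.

(n - 1)n(n + 1)(n^4 + n^2 + 1)

n^6 - 1 = (n^2 - 1)(n^4 + n^2 + 1), and n^2 - 1 = (n-1)(n+1).
So n(n^6 - 1) = (n - 1)n(n + 1)(n^4 + n^2 + 1).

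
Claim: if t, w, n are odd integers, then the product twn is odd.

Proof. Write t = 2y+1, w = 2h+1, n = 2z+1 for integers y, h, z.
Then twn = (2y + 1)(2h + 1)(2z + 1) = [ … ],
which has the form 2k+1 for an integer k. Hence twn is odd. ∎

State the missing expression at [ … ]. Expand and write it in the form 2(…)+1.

2(4hyz + 2hy + 2hz + h + 2yz + y + z) + 1

Expanding: (2y + 1)(2h + 1)(2z + 1) = 8hyz + 4hy + 4hz + 2h + 4yz + 2y + 2z + 1.
Every term except the constant is even, so this is 2(4hyz + 2hy + 2hz + h + 2yz + y + z) + 1,
and 4hyz + 2hy + 2hz + h + 2yz + y + z ∈ ℤ gives the required form.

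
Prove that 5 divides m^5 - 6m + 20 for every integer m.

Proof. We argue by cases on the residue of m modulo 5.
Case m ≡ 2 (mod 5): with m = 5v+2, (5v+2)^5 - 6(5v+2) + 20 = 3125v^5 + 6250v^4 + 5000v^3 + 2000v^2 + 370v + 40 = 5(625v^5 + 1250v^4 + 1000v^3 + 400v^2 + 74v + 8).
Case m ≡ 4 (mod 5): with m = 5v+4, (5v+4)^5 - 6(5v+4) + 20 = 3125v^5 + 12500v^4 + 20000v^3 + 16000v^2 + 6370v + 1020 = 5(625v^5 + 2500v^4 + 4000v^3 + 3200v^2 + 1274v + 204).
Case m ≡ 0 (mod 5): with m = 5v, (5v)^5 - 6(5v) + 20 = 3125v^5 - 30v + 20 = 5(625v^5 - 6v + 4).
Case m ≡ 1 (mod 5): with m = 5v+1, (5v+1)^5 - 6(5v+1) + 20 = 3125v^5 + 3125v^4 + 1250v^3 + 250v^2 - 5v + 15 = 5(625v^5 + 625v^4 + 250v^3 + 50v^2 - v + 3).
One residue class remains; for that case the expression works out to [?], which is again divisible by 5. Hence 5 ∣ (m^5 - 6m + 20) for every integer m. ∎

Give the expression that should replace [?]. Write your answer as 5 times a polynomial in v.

5(625v^5 + 1875v^4 + 2250v^3 + 1350v^2 + 399v + 49)

Only m ≡ 3 (mod 5) is unaccounted for. Put m = 5v+3:
(5v+3)^5 - 6(5v+3) + 20 expands to 3125v^5 + 9375v^4 + 11250v^3 + 6750v^2 + 1995v + 245,
and factoring out 5 leaves 5(625v^5 + 1875v^4 + 2250v^3 + 1350v^2 + 399v + 49).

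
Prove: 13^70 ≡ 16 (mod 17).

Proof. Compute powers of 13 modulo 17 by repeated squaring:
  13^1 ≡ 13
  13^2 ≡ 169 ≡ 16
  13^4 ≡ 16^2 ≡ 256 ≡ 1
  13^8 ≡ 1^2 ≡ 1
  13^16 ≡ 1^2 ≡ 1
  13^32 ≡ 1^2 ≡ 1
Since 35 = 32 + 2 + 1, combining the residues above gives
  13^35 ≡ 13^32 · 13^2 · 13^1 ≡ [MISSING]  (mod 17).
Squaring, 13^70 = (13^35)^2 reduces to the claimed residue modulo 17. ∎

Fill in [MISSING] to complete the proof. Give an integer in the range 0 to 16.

4

13^32 · 13^2 · 13^1 ≡ 1 · 16 · 13 = 208.
208 mod 17 = 4, so 13^35 ≡ 4 (mod 17).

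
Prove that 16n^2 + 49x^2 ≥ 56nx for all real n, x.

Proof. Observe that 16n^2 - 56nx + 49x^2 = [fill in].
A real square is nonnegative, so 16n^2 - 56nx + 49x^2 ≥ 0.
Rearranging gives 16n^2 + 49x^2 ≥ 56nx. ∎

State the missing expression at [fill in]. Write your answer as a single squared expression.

(4n - 7x)^2

The leading and trailing coefficients are 4^2 and 7^2, and 56 = 2·4·7, so the trinomial is (4n - 7x)^2.
Hence 16n^2 - 56nx + 49x^2 ≥ 0.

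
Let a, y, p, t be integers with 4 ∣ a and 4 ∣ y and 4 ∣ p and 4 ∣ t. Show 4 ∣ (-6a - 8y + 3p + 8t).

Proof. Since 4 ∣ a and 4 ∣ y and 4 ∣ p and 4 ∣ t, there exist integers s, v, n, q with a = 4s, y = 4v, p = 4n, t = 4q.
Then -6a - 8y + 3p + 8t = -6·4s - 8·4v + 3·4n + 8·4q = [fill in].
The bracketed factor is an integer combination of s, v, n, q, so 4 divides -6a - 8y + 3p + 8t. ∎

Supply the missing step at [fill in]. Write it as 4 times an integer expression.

Each term has a factor of 4: -6·4s - 8·4v + 3·4n + 8·4q = 4·(3n + 8q - 6s - 8v).
Since 3n + 8q - 6s - 8v is an integer, 4 ∣ (-6a - 8y + 3p + 8t).

4(3n + 8q - 6s - 8v)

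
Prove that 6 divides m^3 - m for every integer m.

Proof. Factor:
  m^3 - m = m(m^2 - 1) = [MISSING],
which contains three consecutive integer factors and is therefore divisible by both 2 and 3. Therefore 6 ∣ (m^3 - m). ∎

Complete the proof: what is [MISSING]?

(m - 1)m(m + 1)

m(m^2 - 1) = m(m - 1)(m + 1) = (m - 1)m(m + 1).
These three factors are consecutive integers, so their product is divisible by 6.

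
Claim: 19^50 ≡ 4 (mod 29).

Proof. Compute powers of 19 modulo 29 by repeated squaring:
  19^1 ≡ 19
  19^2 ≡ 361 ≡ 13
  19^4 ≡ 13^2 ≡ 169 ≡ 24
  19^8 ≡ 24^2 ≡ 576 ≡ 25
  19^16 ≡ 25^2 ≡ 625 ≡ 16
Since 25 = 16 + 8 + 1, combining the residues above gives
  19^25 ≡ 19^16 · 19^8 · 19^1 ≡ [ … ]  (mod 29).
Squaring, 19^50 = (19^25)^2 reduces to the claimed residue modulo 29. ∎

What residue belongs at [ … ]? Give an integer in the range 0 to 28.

2

19^16 · 19^8 · 19^1 ≡ 16 · 25 · 19 = 7600.
7600 mod 29 = 2, so 19^25 ≡ 2 (mod 29).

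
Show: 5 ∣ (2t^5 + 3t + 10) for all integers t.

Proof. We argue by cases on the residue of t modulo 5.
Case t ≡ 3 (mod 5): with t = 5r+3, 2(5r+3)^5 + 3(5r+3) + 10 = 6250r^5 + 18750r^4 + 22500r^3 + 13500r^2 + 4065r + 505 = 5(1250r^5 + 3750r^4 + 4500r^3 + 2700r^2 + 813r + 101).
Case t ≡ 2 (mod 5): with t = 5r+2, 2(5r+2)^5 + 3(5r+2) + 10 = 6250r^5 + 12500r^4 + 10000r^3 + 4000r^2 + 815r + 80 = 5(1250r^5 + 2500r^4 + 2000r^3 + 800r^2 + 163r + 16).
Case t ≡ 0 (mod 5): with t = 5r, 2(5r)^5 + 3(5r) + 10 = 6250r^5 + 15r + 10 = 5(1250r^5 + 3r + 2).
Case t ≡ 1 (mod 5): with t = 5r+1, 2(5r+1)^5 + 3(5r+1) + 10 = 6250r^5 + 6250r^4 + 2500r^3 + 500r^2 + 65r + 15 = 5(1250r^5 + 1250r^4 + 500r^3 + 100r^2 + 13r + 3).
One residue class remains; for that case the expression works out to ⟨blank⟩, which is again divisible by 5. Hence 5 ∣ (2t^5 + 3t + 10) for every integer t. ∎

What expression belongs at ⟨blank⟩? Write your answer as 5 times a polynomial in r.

5(1250r^5 + 5000r^4 + 8000r^3 + 6400r^2 + 2563r + 414)

Only t ≡ 4 (mod 5) is unaccounted for. Put t = 5r+4:
2(5r+4)^5 + 3(5r+4) + 10 expands to 6250r^5 + 25000r^4 + 40000r^3 + 32000r^2 + 12815r + 2070,
and factoring out 5 leaves 5(1250r^5 + 5000r^4 + 8000r^3 + 6400r^2 + 2563r + 414).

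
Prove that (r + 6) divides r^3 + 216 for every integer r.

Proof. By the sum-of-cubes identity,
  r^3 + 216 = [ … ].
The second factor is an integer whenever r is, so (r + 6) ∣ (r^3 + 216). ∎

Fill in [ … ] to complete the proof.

a^3 + b^3 = (a + b)(a^2 - ab + b^2). With a = r, b = 6:
r^3 + 216 = (r + 6)(r^2 - 6r + 36).

(r + 6)(r^2 - 6r + 36)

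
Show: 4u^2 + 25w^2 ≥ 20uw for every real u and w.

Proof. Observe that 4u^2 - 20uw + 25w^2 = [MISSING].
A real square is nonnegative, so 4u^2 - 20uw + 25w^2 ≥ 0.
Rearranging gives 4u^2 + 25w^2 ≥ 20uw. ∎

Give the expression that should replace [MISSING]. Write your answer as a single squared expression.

The leading and trailing coefficients are 2^2 and 5^2, and 20 = 2·2·5, so the trinomial is (2u - 5w)^2.
Hence 4u^2 - 20uw + 25w^2 ≥ 0.

(2u - 5w)^2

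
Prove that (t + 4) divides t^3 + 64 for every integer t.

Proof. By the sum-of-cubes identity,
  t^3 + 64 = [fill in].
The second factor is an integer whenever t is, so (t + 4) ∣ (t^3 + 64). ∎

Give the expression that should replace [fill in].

a^3 + b^3 = (a + b)(a^2 - ab + b^2). With a = t, b = 4:
t^3 + 64 = (t + 4)(t^2 - 4t + 16).

(t + 4)(t^2 - 4t + 16)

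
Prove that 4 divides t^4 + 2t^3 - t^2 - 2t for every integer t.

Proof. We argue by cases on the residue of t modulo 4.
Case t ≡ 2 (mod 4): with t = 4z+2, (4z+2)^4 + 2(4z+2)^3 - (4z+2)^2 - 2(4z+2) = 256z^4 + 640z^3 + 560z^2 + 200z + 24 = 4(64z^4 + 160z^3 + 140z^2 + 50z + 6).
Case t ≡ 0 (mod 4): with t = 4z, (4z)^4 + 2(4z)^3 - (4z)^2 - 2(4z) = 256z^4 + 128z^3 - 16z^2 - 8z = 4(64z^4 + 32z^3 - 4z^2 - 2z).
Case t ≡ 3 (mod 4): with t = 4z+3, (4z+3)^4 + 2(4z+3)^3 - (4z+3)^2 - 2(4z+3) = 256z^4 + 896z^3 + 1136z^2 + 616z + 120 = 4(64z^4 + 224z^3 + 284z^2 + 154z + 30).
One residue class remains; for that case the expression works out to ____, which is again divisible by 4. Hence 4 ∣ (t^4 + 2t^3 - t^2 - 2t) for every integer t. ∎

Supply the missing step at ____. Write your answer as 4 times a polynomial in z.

4(64z^4 + 96z^3 + 44z^2 + 6z)

The residues treated are {2, 0, 3}, so the missing case is t ≡ 1 (mod 4); write t = 4z+1.
Then (4z+1)^4 + 2(4z+1)^3 - (4z+1)^2 - 2(4z+1) = 256z^4 + 384z^3 + 176z^2 + 24z = 4(64z^4 + 96z^3 + 44z^2 + 6z).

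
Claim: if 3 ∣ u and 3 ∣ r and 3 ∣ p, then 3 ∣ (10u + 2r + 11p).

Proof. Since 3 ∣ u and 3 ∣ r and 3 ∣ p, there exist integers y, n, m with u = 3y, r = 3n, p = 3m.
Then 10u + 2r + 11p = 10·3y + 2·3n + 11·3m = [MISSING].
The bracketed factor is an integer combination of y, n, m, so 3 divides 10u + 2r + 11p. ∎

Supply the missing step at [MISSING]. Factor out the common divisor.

Each term has a factor of 3: 10·3y + 2·3n + 11·3m = 3·(11m + 2n + 10y).
Since 11m + 2n + 10y is an integer, 3 ∣ (10u + 2r + 11p).

3(11m + 2n + 10y)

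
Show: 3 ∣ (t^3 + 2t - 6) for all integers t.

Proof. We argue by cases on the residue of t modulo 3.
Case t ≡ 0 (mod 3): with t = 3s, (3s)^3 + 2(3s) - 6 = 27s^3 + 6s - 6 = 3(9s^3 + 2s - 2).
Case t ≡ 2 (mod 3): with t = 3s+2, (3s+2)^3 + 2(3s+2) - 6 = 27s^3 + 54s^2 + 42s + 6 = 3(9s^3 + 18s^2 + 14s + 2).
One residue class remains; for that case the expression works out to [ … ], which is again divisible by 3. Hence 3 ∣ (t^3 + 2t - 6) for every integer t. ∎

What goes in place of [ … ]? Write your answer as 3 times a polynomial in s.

3(9s^3 + 9s^2 + 5s - 1)

Only t ≡ 1 (mod 3) is unaccounted for. Put t = 3s+1:
(3s+1)^3 + 2(3s+1) - 6 expands to 27s^3 + 27s^2 + 15s - 3,
and factoring out 3 leaves 3(9s^3 + 9s^2 + 5s - 1).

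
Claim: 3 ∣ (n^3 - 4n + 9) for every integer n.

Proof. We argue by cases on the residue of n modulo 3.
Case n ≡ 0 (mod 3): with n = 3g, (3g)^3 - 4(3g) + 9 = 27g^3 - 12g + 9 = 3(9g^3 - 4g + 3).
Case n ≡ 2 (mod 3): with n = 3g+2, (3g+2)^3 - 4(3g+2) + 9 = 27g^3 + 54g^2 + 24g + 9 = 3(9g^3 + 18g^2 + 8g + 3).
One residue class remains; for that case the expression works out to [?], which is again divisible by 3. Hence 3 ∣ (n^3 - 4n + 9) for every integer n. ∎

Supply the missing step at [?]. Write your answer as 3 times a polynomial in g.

The residues treated are {0, 2}, so the missing case is n ≡ 1 (mod 3); write n = 3g+1.
Then (3g+1)^3 - 4(3g+1) + 9 = 27g^3 + 27g^2 - 3g + 6 = 3(9g^3 + 9g^2 - g + 2).

3(9g^3 + 9g^2 - g + 2)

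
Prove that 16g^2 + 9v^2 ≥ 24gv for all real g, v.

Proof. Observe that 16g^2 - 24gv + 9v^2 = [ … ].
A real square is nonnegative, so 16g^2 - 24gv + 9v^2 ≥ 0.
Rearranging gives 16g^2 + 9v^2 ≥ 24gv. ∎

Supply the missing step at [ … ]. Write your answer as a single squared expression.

(4g - 3v)^2

16g^2 - 24gv + 9v^2 is a perfect-square trinomial: the outer terms are (4g)^2 and (3v)^2, and the cross term is -2·4g·3v.
So 16g^2 - 24gv + 9v^2 = (4g - 3v)^2 ≥ 0.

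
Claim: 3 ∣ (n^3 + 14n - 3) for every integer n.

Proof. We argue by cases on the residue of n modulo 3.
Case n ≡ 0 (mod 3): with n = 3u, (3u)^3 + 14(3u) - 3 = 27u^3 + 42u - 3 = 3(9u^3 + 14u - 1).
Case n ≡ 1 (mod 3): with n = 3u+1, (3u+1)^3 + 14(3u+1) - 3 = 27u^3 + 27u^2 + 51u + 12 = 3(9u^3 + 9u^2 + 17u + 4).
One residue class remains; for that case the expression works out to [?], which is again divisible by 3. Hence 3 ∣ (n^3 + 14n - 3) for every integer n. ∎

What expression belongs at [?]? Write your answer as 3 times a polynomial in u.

3(9u^3 + 18u^2 + 26u + 11)

Only n ≡ 2 (mod 3) is unaccounted for. Put n = 3u+2:
(3u+2)^3 + 14(3u+2) - 3 expands to 27u^3 + 54u^2 + 78u + 33,
and factoring out 3 leaves 3(9u^3 + 18u^2 + 26u + 11).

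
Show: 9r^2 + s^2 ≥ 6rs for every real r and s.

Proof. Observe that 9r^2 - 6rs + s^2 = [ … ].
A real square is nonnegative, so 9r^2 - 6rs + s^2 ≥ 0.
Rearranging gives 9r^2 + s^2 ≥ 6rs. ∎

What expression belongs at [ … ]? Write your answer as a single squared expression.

9r^2 - 6rs + s^2 is a perfect-square trinomial: the outer terms are (3r)^2 and (s)^2, and the cross term is -2·3r·s.
So 9r^2 - 6rs + s^2 = (3r - s)^2 ≥ 0.

(3r - s)^2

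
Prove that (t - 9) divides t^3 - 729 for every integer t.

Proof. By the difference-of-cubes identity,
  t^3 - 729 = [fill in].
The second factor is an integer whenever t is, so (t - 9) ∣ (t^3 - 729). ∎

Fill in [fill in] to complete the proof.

(t - 9)(t^2 + 9t + 81)

Polynomial division of t^3 - 729 by t - 9 leaves remainder 0 and quotient t^2 + 9t + 81.
Hence t^3 - 729 = (t - 9)(t^2 + 9t + 81).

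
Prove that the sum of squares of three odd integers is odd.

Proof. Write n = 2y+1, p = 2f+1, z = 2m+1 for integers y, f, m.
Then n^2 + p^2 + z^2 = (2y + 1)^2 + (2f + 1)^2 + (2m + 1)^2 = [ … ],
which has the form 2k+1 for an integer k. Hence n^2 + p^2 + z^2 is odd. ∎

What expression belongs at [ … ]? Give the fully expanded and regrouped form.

2(2f^2 + 2f + 2m^2 + 2m + 2y^2 + 2y + 1) + 1

Expanding: (2y + 1)^2 + (2f + 1)^2 + (2m + 1)^2 = 4f^2 + 4f + 4m^2 + 4m + 4y^2 + 4y + 3.
Every term except the constant is even, so this is 2(2f^2 + 2f + 2m^2 + 2m + 2y^2 + 2y + 1) + 1,
and 2f^2 + 2f + 2m^2 + 2m + 2y^2 + 2y + 1 ∈ ℤ gives the required form.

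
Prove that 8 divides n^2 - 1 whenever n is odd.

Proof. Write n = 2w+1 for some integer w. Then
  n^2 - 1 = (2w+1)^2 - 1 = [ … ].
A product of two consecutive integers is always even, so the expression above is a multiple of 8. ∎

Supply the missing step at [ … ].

(2w+1)^2 - 1 = 4w^2 + 4w + 1 - 1 = 4w^2 + 4w = 4w(w+1).
Since w and w+1 are consecutive, w(w+1) is even, and 4·(even) is a multiple of 8.

4w(w + 1)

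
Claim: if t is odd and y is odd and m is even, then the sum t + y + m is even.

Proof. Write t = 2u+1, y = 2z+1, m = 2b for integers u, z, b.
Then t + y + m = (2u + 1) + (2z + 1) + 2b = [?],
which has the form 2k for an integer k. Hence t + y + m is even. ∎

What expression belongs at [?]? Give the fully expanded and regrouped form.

Expanding: (2u + 1) + (2z + 1) + 2b = 2b + 2u + 2z + 2.
Every term is even; pulling out the factor of 2 gives 2(b + u + z + 1).

2(b + u + z + 1)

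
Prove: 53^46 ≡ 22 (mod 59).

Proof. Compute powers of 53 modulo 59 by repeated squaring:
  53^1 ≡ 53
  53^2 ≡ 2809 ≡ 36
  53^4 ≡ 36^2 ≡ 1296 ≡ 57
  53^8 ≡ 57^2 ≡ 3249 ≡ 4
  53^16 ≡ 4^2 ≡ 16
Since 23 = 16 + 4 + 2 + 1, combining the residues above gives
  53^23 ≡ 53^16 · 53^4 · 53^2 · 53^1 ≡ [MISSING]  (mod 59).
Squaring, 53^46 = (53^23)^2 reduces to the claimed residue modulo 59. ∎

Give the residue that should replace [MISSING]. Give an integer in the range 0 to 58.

53^16 · 53^4 · 53^2 · 53^1 ≡ 16 · 57 · 36 · 53 = 1740096.
1740096 mod 59 = 9, so 53^23 ≡ 9 (mod 59).

9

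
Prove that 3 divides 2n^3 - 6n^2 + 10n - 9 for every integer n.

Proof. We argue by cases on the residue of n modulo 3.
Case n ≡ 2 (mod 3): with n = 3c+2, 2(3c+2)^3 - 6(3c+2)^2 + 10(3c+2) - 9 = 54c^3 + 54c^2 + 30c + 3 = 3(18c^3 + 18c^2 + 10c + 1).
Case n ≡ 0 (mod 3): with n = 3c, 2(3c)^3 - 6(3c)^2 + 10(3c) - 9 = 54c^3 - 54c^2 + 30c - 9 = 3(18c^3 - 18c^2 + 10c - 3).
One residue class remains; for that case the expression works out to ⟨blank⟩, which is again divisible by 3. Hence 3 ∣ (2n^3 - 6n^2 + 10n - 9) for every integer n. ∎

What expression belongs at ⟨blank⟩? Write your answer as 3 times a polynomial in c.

3(18c^3 + 4c - 1)

The residues treated are {2, 0}, so the missing case is n ≡ 1 (mod 3); write n = 3c+1.
Then 2(3c+1)^3 - 6(3c+1)^2 + 10(3c+1) - 9 = 54c^3 + 12c - 3 = 3(18c^3 + 4c - 1).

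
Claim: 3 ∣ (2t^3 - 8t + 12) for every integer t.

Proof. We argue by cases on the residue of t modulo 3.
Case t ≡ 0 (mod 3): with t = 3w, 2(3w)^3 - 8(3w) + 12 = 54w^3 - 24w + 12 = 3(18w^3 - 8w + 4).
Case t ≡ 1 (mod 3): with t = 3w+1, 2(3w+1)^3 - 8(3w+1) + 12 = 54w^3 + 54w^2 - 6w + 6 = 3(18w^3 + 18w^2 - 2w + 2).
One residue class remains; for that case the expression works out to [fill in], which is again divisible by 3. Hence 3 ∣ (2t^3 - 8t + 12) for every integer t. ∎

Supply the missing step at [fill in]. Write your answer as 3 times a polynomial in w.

3(18w^3 + 36w^2 + 16w + 4)

Only t ≡ 2 (mod 3) is unaccounted for. Put t = 3w+2:
2(3w+2)^3 - 8(3w+2) + 12 expands to 54w^3 + 108w^2 + 48w + 12,
and factoring out 3 leaves 3(18w^3 + 36w^2 + 16w + 4).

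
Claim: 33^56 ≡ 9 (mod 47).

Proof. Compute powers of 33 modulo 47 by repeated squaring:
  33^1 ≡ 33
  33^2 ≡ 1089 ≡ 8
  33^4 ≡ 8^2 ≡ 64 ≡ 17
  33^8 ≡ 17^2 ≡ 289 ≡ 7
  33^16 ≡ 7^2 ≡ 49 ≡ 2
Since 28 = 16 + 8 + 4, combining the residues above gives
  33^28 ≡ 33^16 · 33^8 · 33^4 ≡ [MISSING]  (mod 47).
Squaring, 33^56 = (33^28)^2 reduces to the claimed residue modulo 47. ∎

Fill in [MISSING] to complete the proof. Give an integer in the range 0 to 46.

33^16 · 33^8 · 33^4 ≡ 2 · 7 · 17 = 238.
238 mod 47 = 3, so 33^28 ≡ 3 (mod 47).

3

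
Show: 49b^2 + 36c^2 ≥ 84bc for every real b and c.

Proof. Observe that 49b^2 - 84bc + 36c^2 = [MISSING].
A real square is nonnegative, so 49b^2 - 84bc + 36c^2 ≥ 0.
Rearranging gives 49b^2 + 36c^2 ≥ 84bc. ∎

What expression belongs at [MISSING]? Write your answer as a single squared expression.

The leading and trailing coefficients are 7^2 and 6^2, and 84 = 2·7·6, so the trinomial is (7b - 6c)^2.
Hence 49b^2 - 84bc + 36c^2 ≥ 0.

(7b - 6c)^2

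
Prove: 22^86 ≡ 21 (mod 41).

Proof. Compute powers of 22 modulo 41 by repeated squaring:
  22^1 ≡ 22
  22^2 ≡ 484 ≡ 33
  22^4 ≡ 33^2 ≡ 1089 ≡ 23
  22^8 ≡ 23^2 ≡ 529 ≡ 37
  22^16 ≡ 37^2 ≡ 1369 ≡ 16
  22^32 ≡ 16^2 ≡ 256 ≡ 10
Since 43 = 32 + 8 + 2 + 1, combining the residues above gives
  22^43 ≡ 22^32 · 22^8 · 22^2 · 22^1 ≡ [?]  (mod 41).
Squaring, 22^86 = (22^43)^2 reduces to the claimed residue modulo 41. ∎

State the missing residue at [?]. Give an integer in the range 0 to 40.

29

Multiply the listed residues: 10 · 37 · 33 · 22 = 370 → 12210 → 268620.
Reducing modulo 41: 268620 = 6551·41 + 29, so 22^43 ≡ 29.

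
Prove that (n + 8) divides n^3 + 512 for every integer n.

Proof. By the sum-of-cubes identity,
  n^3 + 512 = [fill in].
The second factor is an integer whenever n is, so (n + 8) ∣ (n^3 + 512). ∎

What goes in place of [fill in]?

Polynomial division of n^3 + 512 by n + 8 leaves remainder 0 and quotient n^2 - 8n + 64.
Hence n^3 + 512 = (n + 8)(n^2 - 8n + 64).

(n + 8)(n^2 - 8n + 64)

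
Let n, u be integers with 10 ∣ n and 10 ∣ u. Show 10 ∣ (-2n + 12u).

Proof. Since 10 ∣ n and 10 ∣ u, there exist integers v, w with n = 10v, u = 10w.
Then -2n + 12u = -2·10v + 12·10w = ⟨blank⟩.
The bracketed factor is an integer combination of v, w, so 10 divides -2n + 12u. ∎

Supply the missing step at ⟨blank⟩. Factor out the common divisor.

Pull the common 10 out of every term: -2·10v + 12·10w = 10(-2v + 12w).
-2v + 12w is an integer, which exhibits the divisibility.

10(-2v + 12w)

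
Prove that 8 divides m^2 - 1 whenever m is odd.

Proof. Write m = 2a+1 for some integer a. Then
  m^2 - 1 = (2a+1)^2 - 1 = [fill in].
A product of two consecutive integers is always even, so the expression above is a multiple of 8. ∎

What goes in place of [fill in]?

(2a+1)^2 - 1 = 4a^2 + 4a + 1 - 1 = 4a^2 + 4a = 4a(a+1).
Since a and a+1 are consecutive, a(a+1) is even, and 4·(even) is a multiple of 8.

4a(a + 1)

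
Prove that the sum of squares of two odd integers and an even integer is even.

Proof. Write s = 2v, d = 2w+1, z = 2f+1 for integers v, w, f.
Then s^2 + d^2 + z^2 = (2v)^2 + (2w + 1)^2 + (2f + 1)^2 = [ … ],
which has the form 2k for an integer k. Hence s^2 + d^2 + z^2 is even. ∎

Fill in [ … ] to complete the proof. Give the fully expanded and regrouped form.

(2v)^2 + (2w + 1)^2 + (2f + 1)^2 = 4f^2 + 4f + 4v^2 + 4w^2 + 4w + 2
= 2(2f^2 + 2f + 2v^2 + 2w^2 + 2w + 1).
Since 2f^2 + 2f + 2v^2 + 2w^2 + 2w + 1 is an integer, the sum of squares is of the form 2k for an integer k.

2(2f^2 + 2f + 2v^2 + 2w^2 + 2w + 1)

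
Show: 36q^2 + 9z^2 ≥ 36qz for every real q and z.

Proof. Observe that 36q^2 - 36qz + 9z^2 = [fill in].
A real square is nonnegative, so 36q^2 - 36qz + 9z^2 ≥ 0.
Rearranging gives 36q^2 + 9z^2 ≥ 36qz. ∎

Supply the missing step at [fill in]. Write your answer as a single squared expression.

The leading and trailing coefficients are 6^2 and 3^2, and 36 = 2·6·3, so the trinomial is (6q - 3z)^2.
Hence 36q^2 - 36qz + 9z^2 ≥ 0.

(6q - 3z)^2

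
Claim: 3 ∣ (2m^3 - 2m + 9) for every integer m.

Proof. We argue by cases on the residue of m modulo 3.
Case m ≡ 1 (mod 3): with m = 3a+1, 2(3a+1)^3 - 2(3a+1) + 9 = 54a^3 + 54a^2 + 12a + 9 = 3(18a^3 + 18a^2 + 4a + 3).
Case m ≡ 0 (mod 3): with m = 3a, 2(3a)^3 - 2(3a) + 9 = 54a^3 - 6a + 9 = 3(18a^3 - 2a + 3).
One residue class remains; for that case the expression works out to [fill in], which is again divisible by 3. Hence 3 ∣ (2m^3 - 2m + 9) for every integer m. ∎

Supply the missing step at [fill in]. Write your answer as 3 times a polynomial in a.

The residues treated are {1, 0}, so the missing case is m ≡ 2 (mod 3); write m = 3a+2.
Then 2(3a+2)^3 - 2(3a+2) + 9 = 54a^3 + 108a^2 + 66a + 21 = 3(18a^3 + 36a^2 + 22a + 7).

3(18a^3 + 36a^2 + 22a + 7)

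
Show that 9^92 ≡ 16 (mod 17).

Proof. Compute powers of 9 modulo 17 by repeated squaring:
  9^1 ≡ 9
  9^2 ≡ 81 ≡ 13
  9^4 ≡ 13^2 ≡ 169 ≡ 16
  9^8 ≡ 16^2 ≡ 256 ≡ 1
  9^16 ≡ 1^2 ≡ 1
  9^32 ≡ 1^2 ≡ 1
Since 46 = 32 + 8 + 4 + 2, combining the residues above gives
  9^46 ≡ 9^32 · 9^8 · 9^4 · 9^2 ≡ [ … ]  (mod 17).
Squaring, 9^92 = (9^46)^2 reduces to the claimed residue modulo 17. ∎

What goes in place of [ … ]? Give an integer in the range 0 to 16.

4

Multiply the listed residues: 1 · 1 · 16 · 13 = 1 → 16 → 208.
Reducing modulo 17: 208 = 12·17 + 4, so 9^46 ≡ 4.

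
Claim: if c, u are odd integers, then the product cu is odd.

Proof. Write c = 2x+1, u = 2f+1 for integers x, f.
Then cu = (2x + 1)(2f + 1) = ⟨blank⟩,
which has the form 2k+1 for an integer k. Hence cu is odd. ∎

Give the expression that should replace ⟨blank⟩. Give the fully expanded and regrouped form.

(2x + 1)(2f + 1) = 4fx + 2f + 2x + 1
= 2(2fx + f + x) + 1.
Since 2fx + f + x is an integer, the product is of the form 2k+1 for an integer k.

2(2fx + f + x) + 1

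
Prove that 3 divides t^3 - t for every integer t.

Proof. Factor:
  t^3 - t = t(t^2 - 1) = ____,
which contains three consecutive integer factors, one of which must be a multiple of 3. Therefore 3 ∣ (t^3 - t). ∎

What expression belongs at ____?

(t - 1)t(t + 1)

t(t^2 - 1) = t(t - 1)(t + 1) = (t - 1)t(t + 1).
These three factors are consecutive integers, so their product is divisible by 3.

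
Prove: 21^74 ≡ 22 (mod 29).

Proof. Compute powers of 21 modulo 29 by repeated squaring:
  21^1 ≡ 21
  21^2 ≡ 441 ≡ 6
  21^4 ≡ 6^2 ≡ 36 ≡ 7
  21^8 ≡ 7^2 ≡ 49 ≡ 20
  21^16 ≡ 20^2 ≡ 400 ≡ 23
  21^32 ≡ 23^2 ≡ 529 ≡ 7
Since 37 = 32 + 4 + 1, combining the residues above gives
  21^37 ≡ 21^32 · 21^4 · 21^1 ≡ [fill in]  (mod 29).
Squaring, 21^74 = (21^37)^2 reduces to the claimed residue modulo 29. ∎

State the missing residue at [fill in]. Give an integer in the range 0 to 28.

Multiply the listed residues: 7 · 7 · 21 = 49 → 1029.
Reducing modulo 29: 1029 = 35·29 + 14, so 21^37 ≡ 14.

14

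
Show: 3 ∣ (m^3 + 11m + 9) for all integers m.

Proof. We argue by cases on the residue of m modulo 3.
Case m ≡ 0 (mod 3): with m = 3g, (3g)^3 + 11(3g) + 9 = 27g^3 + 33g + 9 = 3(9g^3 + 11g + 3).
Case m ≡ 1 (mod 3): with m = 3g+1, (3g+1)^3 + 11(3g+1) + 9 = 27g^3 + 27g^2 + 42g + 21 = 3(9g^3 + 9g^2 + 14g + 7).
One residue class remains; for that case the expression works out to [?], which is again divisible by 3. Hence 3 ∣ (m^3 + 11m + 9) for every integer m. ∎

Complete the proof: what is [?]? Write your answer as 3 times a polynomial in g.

3(9g^3 + 18g^2 + 23g + 13)

The residues treated are {0, 1}, so the missing case is m ≡ 2 (mod 3); write m = 3g+2.
Then (3g+2)^3 + 11(3g+2) + 9 = 27g^3 + 54g^2 + 69g + 39 = 3(9g^3 + 18g^2 + 23g + 13).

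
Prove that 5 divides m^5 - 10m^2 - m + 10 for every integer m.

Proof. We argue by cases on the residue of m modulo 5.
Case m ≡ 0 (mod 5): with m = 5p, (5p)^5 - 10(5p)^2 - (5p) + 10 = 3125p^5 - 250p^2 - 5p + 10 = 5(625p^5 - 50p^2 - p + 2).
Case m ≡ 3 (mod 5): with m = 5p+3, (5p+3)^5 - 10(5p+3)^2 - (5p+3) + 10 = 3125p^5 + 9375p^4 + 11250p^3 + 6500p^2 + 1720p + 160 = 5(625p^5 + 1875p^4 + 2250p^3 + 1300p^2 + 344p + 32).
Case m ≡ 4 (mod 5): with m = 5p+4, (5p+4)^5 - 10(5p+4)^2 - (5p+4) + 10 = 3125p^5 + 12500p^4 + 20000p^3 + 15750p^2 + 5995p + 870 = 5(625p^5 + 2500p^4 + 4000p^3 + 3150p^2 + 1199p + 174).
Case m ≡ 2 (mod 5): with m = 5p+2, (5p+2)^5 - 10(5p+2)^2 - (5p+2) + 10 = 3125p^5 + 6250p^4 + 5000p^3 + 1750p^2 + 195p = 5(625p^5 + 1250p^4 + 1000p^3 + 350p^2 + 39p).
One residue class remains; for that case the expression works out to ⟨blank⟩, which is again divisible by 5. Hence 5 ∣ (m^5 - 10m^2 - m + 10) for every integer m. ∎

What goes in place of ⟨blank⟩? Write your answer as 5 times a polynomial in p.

The residues treated are {0, 3, 4, 2}, so the missing case is m ≡ 1 (mod 5); write m = 5p+1.
Then (5p+1)^5 - 10(5p+1)^2 - (5p+1) + 10 = 3125p^5 + 3125p^4 + 1250p^3 - 80p = 5(625p^5 + 625p^4 + 250p^3 - 16p).

5(625p^5 + 625p^4 + 250p^3 - 16p)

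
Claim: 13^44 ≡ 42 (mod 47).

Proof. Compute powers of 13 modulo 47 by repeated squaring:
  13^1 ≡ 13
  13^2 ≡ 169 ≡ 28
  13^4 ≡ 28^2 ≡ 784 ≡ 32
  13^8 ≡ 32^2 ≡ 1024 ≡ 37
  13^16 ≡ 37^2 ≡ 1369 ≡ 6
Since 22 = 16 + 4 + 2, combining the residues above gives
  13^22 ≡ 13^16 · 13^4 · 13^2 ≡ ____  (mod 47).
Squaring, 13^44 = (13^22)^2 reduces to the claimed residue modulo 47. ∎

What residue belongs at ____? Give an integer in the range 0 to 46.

Multiply the listed residues: 6 · 32 · 28 = 192 → 5376.
Reducing modulo 47: 5376 = 114·47 + 18, so 13^22 ≡ 18.

18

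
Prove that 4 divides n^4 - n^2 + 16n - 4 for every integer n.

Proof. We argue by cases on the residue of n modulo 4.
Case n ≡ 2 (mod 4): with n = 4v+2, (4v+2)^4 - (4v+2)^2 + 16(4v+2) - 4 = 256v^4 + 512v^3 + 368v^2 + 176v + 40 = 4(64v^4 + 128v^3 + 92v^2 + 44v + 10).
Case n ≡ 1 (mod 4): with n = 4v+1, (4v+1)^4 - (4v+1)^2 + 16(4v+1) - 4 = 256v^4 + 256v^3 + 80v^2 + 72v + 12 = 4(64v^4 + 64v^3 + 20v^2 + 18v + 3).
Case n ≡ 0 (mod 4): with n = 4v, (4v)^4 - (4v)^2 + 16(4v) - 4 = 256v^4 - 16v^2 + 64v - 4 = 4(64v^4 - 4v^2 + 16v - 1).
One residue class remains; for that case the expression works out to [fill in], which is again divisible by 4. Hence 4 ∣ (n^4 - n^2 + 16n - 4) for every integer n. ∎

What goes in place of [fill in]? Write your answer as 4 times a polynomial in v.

4(64v^4 + 192v^3 + 212v^2 + 118v + 29)

Only n ≡ 3 (mod 4) is unaccounted for. Put n = 4v+3:
(4v+3)^4 - (4v+3)^2 + 16(4v+3) - 4 expands to 256v^4 + 768v^3 + 848v^2 + 472v + 116,
and factoring out 4 leaves 4(64v^4 + 192v^3 + 212v^2 + 118v + 29).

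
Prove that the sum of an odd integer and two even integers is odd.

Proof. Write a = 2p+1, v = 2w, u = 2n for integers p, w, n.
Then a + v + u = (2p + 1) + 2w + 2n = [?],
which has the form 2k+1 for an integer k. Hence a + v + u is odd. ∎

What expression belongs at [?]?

(2p + 1) + 2w + 2n = 2n + 2p + 2w + 1
= 2(n + p + w) + 1.
Since n + p + w is an integer, the sum is of the form 2k+1 for an integer k.

2(n + p + w) + 1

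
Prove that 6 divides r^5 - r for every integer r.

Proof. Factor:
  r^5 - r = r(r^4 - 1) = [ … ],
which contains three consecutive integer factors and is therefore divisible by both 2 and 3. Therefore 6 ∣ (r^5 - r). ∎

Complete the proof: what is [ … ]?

(r - 1)r(r + 1)(r^2 + 1)

r^4 - 1 = (r^2 - 1)(r^2 + 1), and r^2 - 1 = (r-1)(r+1).
So r(r^4 - 1) = (r - 1)r(r + 1)(r^2 + 1).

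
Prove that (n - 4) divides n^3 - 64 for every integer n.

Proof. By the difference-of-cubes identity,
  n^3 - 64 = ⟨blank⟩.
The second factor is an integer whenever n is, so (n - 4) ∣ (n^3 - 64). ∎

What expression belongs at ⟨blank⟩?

Polynomial division of n^3 - 64 by n - 4 leaves remainder 0 and quotient n^2 + 4n + 16.
Hence n^3 - 64 = (n - 4)(n^2 + 4n + 16).

(n - 4)(n^2 + 4n + 16)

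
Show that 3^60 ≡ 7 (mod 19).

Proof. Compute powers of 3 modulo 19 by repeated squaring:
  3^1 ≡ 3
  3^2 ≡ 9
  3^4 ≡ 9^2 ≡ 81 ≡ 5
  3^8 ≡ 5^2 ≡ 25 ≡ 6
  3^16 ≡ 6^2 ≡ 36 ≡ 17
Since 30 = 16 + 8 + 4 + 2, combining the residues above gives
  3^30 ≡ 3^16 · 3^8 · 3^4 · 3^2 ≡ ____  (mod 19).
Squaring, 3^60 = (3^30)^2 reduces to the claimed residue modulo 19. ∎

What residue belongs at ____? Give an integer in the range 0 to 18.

Multiply the listed residues: 17 · 6 · 5 · 9 = 102 → 510 → 4590.
Reducing modulo 19: 4590 = 241·19 + 11, so 3^30 ≡ 11.

11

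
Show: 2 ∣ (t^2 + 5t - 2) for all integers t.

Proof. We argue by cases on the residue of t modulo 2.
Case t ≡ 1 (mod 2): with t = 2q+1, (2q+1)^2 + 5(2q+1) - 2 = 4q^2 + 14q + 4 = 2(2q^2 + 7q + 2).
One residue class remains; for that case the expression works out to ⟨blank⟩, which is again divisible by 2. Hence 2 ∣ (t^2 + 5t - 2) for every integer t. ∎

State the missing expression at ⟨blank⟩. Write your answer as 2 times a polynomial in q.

Only t ≡ 0 (mod 2) is unaccounted for. Put t = 2q:
(2q)^2 + 5(2q) - 2 expands to 4q^2 + 10q - 2,
and factoring out 2 leaves 2(2q^2 + 5q - 1).

2(2q^2 + 5q - 1)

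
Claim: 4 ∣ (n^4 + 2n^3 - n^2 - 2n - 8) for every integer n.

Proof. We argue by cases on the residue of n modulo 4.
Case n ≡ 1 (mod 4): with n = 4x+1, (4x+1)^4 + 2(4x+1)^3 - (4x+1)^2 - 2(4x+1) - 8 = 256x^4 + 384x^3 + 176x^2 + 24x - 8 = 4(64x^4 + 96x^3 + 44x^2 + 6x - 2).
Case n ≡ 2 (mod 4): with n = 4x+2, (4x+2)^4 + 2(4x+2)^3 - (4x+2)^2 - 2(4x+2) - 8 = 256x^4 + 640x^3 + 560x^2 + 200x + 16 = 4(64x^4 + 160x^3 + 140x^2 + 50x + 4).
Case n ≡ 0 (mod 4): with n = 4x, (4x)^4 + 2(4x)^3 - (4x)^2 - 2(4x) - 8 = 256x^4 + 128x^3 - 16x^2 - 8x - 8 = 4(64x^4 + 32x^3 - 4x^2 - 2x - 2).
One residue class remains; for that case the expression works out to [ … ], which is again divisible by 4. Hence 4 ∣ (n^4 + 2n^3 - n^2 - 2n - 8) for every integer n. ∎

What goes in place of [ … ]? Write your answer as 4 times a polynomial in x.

Only n ≡ 3 (mod 4) is unaccounted for. Put n = 4x+3:
(4x+3)^4 + 2(4x+3)^3 - (4x+3)^2 - 2(4x+3) - 8 expands to 256x^4 + 896x^3 + 1136x^2 + 616x + 112,
and factoring out 4 leaves 4(64x^4 + 224x^3 + 284x^2 + 154x + 28).

4(64x^4 + 224x^3 + 284x^2 + 154x + 28)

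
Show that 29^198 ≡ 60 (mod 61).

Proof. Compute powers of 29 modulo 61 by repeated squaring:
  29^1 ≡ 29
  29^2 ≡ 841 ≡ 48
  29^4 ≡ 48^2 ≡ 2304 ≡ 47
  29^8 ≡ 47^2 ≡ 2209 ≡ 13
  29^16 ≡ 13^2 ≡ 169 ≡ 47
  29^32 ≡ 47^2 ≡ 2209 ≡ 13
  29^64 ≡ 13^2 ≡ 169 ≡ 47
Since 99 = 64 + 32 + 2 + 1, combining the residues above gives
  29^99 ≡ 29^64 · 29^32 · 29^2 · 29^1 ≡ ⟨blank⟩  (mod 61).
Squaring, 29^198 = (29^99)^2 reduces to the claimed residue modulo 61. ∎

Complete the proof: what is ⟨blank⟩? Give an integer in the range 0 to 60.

Multiply the listed residues: 47 · 13 · 48 · 29 = 611 → 29328 → 850512.
Reducing modulo 61: 850512 = 13942·61 + 50, so 29^99 ≡ 50.

50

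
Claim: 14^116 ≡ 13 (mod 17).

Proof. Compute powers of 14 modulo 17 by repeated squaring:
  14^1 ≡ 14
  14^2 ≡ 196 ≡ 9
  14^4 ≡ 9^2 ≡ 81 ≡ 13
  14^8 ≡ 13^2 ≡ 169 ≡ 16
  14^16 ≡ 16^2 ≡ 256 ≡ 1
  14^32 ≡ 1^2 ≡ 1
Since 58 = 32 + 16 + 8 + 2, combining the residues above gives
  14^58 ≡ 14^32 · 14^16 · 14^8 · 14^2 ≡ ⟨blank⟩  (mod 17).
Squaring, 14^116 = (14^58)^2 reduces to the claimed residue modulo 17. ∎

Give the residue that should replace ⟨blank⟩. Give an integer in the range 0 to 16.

8

14^32 · 14^16 · 14^8 · 14^2 ≡ 1 · 1 · 16 · 9 = 144.
144 mod 17 = 8, so 14^58 ≡ 8 (mod 17).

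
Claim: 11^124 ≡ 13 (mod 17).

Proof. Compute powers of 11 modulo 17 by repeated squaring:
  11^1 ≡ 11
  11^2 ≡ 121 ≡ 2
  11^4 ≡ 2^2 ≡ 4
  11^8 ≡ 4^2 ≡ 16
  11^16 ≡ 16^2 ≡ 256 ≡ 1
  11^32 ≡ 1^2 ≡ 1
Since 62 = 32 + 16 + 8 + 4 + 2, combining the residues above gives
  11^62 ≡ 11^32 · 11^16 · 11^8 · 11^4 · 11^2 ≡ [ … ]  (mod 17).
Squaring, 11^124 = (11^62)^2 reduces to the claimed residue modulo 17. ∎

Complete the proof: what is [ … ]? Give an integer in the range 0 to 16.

9

Multiply the listed residues: 1 · 1 · 16 · 4 · 2 = 1 → 16 → 64 → 128.
Reducing modulo 17: 128 = 7·17 + 9, so 11^62 ≡ 9.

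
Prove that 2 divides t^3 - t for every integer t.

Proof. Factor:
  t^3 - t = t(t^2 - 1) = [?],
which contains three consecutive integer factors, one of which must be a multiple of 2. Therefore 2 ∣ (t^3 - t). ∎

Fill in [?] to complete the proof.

(t - 1)t(t + 1)

t(t^2 - 1) = t(t - 1)(t + 1) = (t - 1)t(t + 1).
These three factors are consecutive integers, so their product is divisible by 2.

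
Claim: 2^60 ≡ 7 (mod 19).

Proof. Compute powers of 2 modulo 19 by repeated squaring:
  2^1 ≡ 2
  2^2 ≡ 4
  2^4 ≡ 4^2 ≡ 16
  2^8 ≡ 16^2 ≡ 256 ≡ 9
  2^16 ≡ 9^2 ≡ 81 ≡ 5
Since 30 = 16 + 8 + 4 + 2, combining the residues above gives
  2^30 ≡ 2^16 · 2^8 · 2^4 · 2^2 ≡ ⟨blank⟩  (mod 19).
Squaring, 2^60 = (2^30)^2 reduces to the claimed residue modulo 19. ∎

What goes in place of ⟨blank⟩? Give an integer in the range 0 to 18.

11

2^16 · 2^8 · 2^4 · 2^2 ≡ 5 · 9 · 16 · 4 = 2880.
2880 mod 19 = 11, so 2^30 ≡ 11 (mod 19).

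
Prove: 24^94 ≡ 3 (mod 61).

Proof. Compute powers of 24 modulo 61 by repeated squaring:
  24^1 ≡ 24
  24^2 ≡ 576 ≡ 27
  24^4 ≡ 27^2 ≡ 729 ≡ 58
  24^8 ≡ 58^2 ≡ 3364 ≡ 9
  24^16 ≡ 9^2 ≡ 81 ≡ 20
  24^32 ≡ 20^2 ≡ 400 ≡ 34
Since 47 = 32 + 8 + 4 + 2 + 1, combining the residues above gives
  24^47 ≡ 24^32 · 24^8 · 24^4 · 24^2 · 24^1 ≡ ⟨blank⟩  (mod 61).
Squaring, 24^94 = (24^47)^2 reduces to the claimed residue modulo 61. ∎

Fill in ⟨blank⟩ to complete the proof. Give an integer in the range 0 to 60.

24^32 · 24^8 · 24^4 · 24^2 · 24^1 ≡ 34 · 9 · 58 · 27 · 24 = 11500704.
11500704 mod 61 = 8, so 24^47 ≡ 8 (mod 61).

8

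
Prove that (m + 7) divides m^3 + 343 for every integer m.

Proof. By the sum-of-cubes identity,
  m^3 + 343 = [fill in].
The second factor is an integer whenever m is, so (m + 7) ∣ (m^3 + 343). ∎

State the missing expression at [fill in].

(m + 7)(m^2 - 7m + 49)

Polynomial division of m^3 + 343 by m + 7 leaves remainder 0 and quotient m^2 - 7m + 49.
Hence m^3 + 343 = (m + 7)(m^2 - 7m + 49).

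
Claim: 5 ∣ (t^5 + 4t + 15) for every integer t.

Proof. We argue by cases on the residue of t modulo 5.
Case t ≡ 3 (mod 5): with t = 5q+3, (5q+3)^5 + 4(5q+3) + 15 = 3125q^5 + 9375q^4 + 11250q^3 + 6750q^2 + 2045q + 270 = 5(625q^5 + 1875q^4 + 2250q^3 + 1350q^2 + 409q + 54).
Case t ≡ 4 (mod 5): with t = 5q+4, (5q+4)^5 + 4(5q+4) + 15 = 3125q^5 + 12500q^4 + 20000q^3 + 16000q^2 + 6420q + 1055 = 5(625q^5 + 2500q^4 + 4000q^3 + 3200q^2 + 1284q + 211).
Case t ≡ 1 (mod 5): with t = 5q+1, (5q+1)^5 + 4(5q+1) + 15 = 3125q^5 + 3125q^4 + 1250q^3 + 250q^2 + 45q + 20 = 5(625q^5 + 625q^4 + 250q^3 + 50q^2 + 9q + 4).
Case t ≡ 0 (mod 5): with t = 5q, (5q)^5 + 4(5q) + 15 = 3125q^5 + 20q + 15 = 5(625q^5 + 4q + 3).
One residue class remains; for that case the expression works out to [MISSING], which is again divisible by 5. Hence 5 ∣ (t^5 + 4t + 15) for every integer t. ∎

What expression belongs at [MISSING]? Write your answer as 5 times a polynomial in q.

The residues treated are {3, 4, 1, 0}, so the missing case is t ≡ 2 (mod 5); write t = 5q+2.
Then (5q+2)^5 + 4(5q+2) + 15 = 3125q^5 + 6250q^4 + 5000q^3 + 2000q^2 + 420q + 55 = 5(625q^5 + 1250q^4 + 1000q^3 + 400q^2 + 84q + 11).

5(625q^5 + 1250q^4 + 1000q^3 + 400q^2 + 84q + 11)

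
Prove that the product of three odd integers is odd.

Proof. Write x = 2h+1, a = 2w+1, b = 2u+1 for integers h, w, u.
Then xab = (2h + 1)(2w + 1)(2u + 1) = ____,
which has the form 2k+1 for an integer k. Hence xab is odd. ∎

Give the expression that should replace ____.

Expanding: (2h + 1)(2w + 1)(2u + 1) = 8huw + 4hu + 4hw + 2h + 4uw + 2u + 2w + 1.
Every term except the constant is even, so this is 2(4huw + 2hu + 2hw + h + 2uw + u + w) + 1,
and 4huw + 2hu + 2hw + h + 2uw + u + w ∈ ℤ gives the required form.

2(4huw + 2hu + 2hw + h + 2uw + u + w) + 1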